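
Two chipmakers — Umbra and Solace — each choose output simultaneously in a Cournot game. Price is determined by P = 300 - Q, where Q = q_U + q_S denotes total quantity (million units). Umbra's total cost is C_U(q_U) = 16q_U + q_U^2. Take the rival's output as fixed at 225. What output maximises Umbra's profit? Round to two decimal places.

With the rival's output fixed at 225, Umbra's profit is π_U = (300 - 225 - q_U)q_U - (16q_U + q_U²) = (75 - q_U)q_U - (16q_U + q_U²).
∂π_U/∂q_U = 59 - 4q_U = 0, so q_U = 59/4.

14.75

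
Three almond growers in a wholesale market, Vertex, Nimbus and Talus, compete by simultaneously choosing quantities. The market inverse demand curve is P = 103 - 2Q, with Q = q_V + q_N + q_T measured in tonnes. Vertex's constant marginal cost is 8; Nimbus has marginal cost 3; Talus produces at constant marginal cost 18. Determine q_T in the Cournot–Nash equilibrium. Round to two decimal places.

7.50

Vertex's profit: π_V = (103 - 2Q)q_V - (8q_V). Setting ∂π_V/∂q_V = 0: 95 - 4q_V - 2(q_N + q_T) = 0.
Nimbus's first-order condition: 100 - 4q_N - 2(q_V + q_T) = 0.
Talus's first-order condition: 85 - 4q_T - 2(q_V + q_N) = 0.
Adding the 3 conditions: 280 − 4Q − 4Q = 0, i.e. Q = 35.
Back-substituting: q_V = (95 − 70)/2 = 25/2, q_N = (100 − 70)/2 = 15, q_T = (85 − 70)/2 = 15/2.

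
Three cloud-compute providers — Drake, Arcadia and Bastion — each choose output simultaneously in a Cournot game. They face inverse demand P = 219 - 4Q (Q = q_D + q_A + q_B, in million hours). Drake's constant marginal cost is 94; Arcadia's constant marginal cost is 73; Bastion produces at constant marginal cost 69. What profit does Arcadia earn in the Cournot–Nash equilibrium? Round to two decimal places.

Drake's profit: π_D = (219 - 4Q)q_D - (94q_D). Setting ∂π_D/∂q_D = 0: 125 - 8q_D - 4(q_A + q_B) = 0.
Arcadia's profit: π_A = (219 - 4Q)q_A - (73q_A). Setting ∂π_A/∂q_A = 0: 146 - 8q_A - 4(q_D + q_B) = 0.
Bastion's profit: π_B = (219 - 4Q)q_B - (69q_B). Setting ∂π_B/∂q_B = 0: 150 - 8q_B - 4(q_D + q_A) = 0.
Adding the 3 conditions: 421 − 8Q − 8Q = 0, i.e. Q = 421/16.
Back-substituting: q_D = (125 − 421/4)/4 = 79/16, q_A = (146 − 421/4)/4 = 163/16, q_B = (150 − 421/4)/4 = 179/16.
Price P = 219 - 4·(421/16) = 455/4.
Arcadia's profit: (455/4 - 73)·(163/16) = 415.1406.

415.14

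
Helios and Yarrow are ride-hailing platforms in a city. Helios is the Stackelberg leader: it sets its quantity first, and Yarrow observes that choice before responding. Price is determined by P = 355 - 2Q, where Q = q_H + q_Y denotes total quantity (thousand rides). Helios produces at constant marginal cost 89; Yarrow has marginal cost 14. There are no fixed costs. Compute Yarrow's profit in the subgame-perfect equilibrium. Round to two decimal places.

7533.78

The follower Yarrow best-responds to any q_H: π_Y = (355 - 2Q)q_Y - 14q_Y.
∂π_Y/∂q_Y = 341 - 2q_H - 4q_Y = 0 gives the reaction function q_Y = (341 - 2q_H)/4.
Helios substitutes q_Y(q_H) into its own profit: π_H = q_H(355 - 2q_H - (341 - 2q_H)/2) - 89q_H = (369/2 - q_H)q_H - 89q_H.
Maximising: ∂π_H/∂q_H = 191/2 - 2q_H = 0, giving q_H = 191/4.
Then q_Y = (341 - 2·(191/4))/4 = 491/8.
Price P = 355 - 2·(873/8) = 547/4.
Yarrow's profit: (547/4 - 14)·(491/8) = 7533.7813.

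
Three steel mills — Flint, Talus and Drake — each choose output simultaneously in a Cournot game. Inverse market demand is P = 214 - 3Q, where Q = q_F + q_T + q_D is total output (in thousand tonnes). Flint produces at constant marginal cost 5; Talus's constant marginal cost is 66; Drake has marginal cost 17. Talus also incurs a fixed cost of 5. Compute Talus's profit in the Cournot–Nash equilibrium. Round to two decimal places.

25.08

Flint's profit: π_F = (214 - 3Q)q_F - (5q_F). Setting ∂π_F/∂q_F = 0: 209 - 6q_F - 3(q_T + q_D) = 0.
Talus's first-order condition: 148 - 6q_T - 3(q_F + q_D) = 0.
Drake's first-order condition: 197 - 6q_D - 3(q_F + q_T) = 0.
Adding the 3 first-order conditions: 554 − 12Q = 0, so Q = 277/6.
Back-substituting: q_F = (209 − 277/2)/3 = 47/2, q_T = (148 − 277/2)/3 = 19/6, q_D = (197 − 277/2)/3 = 39/2.
Price P = 214 - 3·(277/6) = 151/2.
Talus's profit: (151/2 - 66)·(19/6) - 5 = 301/12.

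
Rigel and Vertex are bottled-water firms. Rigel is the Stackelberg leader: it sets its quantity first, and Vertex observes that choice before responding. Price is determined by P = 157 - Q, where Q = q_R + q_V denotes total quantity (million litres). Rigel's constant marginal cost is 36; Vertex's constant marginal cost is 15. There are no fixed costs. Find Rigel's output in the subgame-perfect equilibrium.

50

The follower Vertex best-responds to any q_R: π_V = (157 - Q)q_V - 15q_V.
Setting the follower's marginal profit to zero, 142 - q_R - 2q_V = 0, i.e. q_V = (142 - q_R)/2.
The leader anticipates this reaction. Substituting into P = 157 - Q gives P = 86 - (1/2)q_R, so π_R = (86 - (1/2)q_R)q_R - 36q_R.
The leader's first-order condition 50 - q_R = 0 yields q_R = 50.
Then q_V = (142 - 50)/2 = 46.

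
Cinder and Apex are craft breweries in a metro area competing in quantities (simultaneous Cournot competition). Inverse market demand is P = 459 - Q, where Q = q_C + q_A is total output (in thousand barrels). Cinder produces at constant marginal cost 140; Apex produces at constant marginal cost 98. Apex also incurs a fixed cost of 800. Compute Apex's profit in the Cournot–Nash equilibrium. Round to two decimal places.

17245.44

Cinder's profit: π_C = (459 - Q)q_C - (140q_C). Setting ∂π_C/∂q_C = 0: 319 - 2q_C - (q_A) = 0.
Apex's profit: π_A = (459 - Q)q_A - (98q_A). Setting ∂π_A/∂q_A = 0: 361 - 2q_A - (q_C) = 0.
Rearranging gives the reaction functions q_C = (319 - q_A)/2 and q_A = (361 - q_C)/2.
Solving the pair: q_C = 277/3, q_A = 403/3.
Price P = 459 - 680/3 = 697/3.
Apex's profit: (697/3 - 98)·(403/3) - 800 = 17245.4444.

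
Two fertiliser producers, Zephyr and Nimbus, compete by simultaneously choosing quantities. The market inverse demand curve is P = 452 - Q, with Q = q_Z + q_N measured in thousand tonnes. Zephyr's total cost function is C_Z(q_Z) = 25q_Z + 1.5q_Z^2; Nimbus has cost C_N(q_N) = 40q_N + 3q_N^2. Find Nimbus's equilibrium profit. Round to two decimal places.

Zephyr's profit: π_Z = (452 - Q)q_Z - (25q_Z + (3/2)q_Z²). Setting ∂π_Z/∂q_Z = 0: 427 - 5q_Z - (q_N) = 0.
Nimbus's profit: π_N = (452 - Q)q_N - (40q_N + 3q_N²). Setting ∂π_N/∂q_N = 0: 412 - 8q_N - (q_Z) = 0.
So q_Z = (427 - q_N)/5 and q_N = (412 - q_Z)/8.
Substituting one into the other gives q_Z = 77.0256 and q_N = 1633/39.
Price P = 452 - 118.8974 = 333.1026.
Nimbus's profit: 333.1026·(1633/39) - 40·(1633/39) - 3(1633/39)² = 7012.9888.

7012.99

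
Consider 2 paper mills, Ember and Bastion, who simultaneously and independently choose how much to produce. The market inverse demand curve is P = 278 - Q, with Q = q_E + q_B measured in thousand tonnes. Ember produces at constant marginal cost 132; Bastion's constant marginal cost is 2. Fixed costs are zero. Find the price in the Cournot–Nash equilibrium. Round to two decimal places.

137.33

Ember's profit: π_E = (278 - Q)q_E - (132q_E). Setting ∂π_E/∂q_E = 0: 146 - 2q_E - (q_B) = 0.
Bastion's profit: π_B = (278 - Q)q_B - (2q_B). Setting ∂π_B/∂q_B = 0: 276 - 2q_B - (q_E) = 0.
Best responses: q_E = (146 - q_B)/2, q_B = (276 - q_E)/2.
Solving the pair: q_E = 16/3, q_B = 406/3.
Total output Q = 422/3, so price P = 278 - 422/3 = 412/3.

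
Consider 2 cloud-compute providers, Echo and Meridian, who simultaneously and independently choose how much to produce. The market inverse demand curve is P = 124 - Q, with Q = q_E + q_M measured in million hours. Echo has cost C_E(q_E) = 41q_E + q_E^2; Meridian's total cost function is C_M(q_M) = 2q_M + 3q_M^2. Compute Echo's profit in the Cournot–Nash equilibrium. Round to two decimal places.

611.37

Echo's profit: π_E = (124 - Q)q_E - (41q_E + q_E²). Setting ∂π_E/∂q_E = 0: 83 - 4q_E - (q_M) = 0.
Meridian's first-order condition: 122 - 8q_M - (q_E) = 0.
Best responses: q_E = (83 - q_M)/4, q_M = (122 - q_E)/8.
Substituting one into the other gives q_E = 542/31 and q_M = 405/31.
Price P = 124 - 947/31 = 93.4516.
Echo's profit: 93.4516·(542/31) - 41·(542/31) - (542/31)² = 611.3715.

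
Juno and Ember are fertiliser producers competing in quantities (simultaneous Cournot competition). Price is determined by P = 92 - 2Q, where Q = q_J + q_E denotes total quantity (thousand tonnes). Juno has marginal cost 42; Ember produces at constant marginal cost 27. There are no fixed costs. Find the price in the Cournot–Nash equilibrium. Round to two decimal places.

53.67

Juno's profit: π_J = (92 - 2Q)q_J - (42q_J). Setting ∂π_J/∂q_J = 0: 50 - 4q_J - 2(q_E) = 0.
Ember's first-order condition: 65 - 4q_E - 2(q_J) = 0.
Rearranging gives the reaction functions q_J = (50 - 2q_E)/4 and q_E = (65 - 2q_J)/4.
Substituting one into the other gives q_J = 35/6 and q_E = 40/3.
Total output Q = 115/6, so price P = 92 - 2·(115/6) = 161/3.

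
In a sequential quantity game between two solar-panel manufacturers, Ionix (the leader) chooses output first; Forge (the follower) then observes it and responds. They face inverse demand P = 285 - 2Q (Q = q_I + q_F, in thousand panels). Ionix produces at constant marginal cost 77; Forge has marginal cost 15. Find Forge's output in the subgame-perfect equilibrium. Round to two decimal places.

The follower Forge best-responds to any q_I: π_F = (285 - 2Q)q_F - 15q_F.
Setting the follower's marginal profit to zero, 270 - 2q_I - 4q_F = 0, i.e. q_F = (270 - 2q_I)/4.
The leader anticipates this reaction. Substituting into P = 285 - 2Q gives P = 150 - q_I, so π_I = (150 - q_I)q_I - 77q_I.
Leader FOC: 73 - 2q_I = 0, so q_I = 73/2.
Then q_F = (270 - 2·(73/2))/4 = 197/4.

49.25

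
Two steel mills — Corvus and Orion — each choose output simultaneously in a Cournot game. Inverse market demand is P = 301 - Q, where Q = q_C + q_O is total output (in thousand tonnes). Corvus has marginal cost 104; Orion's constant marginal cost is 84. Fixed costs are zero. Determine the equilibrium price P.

163

Corvus's profit: π_C = (301 - Q)q_C - (104q_C). Setting ∂π_C/∂q_C = 0: 197 - 2q_C - (q_O) = 0.
Orion's first-order condition: 217 - 2q_O - (q_C) = 0.
So q_C = (197 - q_O)/2 and q_O = (217 - q_C)/2.
Substituting one into the other gives q_C = 59 and q_O = 79.
Total output Q = 138, so price P = 301 - 138 = 163.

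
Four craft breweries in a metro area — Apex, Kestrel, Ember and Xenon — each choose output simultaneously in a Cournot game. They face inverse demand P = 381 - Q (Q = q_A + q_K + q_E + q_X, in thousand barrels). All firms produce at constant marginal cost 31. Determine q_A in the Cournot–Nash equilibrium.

Each firm earns π_i = (381 - Q)q_i - 31q_i.
Setting ∂π_i/∂q_i = 0 with rivals' quantities fixed: 350 - 2q_i - Σ_{j≠i} q_j = 0.
By symmetry each firm produces the same amount; substituting Σ_{j≠i} q_j = 3q_i yields q_i = 350/5 = 70.

70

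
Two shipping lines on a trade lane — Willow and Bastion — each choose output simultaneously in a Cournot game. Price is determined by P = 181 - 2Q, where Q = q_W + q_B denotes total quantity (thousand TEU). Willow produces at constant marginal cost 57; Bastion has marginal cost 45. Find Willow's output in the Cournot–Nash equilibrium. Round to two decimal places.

18.67

Willow's profit: π_W = (181 - 2Q)q_W - (57q_W). Setting ∂π_W/∂q_W = 0: 124 - 4q_W - 2(q_B) = 0.
Bastion's profit: π_B = (181 - 2Q)q_B - (45q_B). Setting ∂π_B/∂q_B = 0: 136 - 4q_B - 2(q_W) = 0.
Best responses: q_W = (124 - 2q_B)/4, q_B = (136 - 2q_W)/4.
Solving the pair: q_W = 56/3, q_B = 74/3.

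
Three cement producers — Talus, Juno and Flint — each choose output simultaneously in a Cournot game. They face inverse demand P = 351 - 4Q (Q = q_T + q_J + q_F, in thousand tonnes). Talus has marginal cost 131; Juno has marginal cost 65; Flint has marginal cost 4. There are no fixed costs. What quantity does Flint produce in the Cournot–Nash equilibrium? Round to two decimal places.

Talus's profit: π_T = (351 - 4Q)q_T - (131q_T). Setting ∂π_T/∂q_T = 0: 220 - 8q_T - 4(q_J + q_F) = 0.
Juno's profit: π_J = (351 - 4Q)q_J - (65q_J). Setting ∂π_J/∂q_J = 0: 286 - 8q_J - 4(q_T + q_F) = 0.
Flint's profit: π_F = (351 - 4Q)q_F - (4q_F). Setting ∂π_F/∂q_F = 0: 347 - 8q_F - 4(q_T + q_J) = 0.
Adding the 3 conditions: 853 − 8Q − 8Q = 0, i.e. Q = 853/16.
Back-substituting: q_T = (220 − 853/4)/4 = 27/16, q_J = (286 − 853/4)/4 = 291/16, q_F = (347 − 853/4)/4 = 535/16.

33.44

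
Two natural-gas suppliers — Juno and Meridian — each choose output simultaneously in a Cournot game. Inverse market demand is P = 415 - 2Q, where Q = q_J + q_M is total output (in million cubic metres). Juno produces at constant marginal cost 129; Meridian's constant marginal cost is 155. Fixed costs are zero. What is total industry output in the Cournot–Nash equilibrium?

91

Juno's profit: π_J = (415 - 2Q)q_J - (129q_J). Setting ∂π_J/∂q_J = 0: 286 - 4q_J - 2(q_M) = 0.
Meridian's profit: π_M = (415 - 2Q)q_M - (155q_M). Setting ∂π_M/∂q_M = 0: 260 - 4q_M - 2(q_J) = 0.
Best responses: q_J = (286 - 2q_M)/4, q_M = (260 - 2q_J)/4.
Substituting one into the other gives q_J = 52 and q_M = 39.
Total output Q = 52 + 39 = 91.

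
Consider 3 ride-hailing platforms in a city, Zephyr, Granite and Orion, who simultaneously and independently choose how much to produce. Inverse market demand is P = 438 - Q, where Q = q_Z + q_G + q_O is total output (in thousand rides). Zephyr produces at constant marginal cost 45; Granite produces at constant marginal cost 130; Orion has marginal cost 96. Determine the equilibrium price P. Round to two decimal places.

Zephyr's profit: π_Z = (438 - Q)q_Z - (45q_Z). Setting ∂π_Z/∂q_Z = 0: 393 - 2q_Z - (q_G + q_O) = 0.
Granite's profit: π_G = (438 - Q)q_G - (130q_G). Setting ∂π_G/∂q_G = 0: 308 - 2q_G - (q_Z + q_O) = 0.
Orion's first-order condition: 342 - 2q_O - (q_Z + q_G) = 0.
Adding the 3 first-order conditions: 1043 − 4Q = 0, so Q = 1043/4.
Back-substituting: q_Z = (393 − 1043/4) = 529/4, q_G = (308 − 1043/4) = 189/4, q_O = (342 − 1043/4) = 325/4.
Total output Q = 1043/4, so price P = 438 - 1043/4 = 709/4.

177.25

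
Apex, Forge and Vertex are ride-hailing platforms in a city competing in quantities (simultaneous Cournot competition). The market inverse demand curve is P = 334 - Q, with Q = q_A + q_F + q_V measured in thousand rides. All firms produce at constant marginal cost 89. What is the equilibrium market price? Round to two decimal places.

A representative firm's profit is π_i = q_i(334 - Q) - 89q_i.
Setting ∂π_i/∂q_i = 0 with rivals' quantities fixed: 245 - 2q_i - Σ_{j≠i} q_j = 0.
By symmetry each firm produces the same amount; substituting Σ_{j≠i} q_j = 2q_i yields q_i = 245/4.
Total output Q = 735/4, so price P = 334 - 735/4 = 601/4.

150.25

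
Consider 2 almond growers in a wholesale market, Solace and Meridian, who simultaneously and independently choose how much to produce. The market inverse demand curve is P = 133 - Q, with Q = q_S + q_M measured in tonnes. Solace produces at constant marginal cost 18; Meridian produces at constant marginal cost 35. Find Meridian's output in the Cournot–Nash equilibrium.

27

Solace's profit: π_S = (133 - Q)q_S - (18q_S). Setting ∂π_S/∂q_S = 0: 115 - 2q_S - (q_M) = 0.
Meridian's first-order condition: 98 - 2q_M - (q_S) = 0.
Best responses: q_S = (115 - q_M)/2, q_M = (98 - q_S)/2.
Substituting one into the other gives q_S = 44 and q_M = 27.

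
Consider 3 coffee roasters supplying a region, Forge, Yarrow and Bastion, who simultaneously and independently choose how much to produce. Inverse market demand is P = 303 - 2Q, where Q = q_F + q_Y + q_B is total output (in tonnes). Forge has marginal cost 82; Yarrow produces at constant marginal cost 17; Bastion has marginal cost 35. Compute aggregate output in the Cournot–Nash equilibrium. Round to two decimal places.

Forge's profit: π_F = (303 - 2Q)q_F - (82q_F). Setting ∂π_F/∂q_F = 0: 221 - 4q_F - 2(q_Y + q_B) = 0.
Yarrow's first-order condition: 286 - 4q_Y - 2(q_F + q_B) = 0.
Bastion's profit: π_B = (303 - 2Q)q_B - (35q_B). Setting ∂π_B/∂q_B = 0: 268 - 4q_B - 2(q_F + q_Y) = 0.
Adding the 3 first-order conditions: 775 − 8Q = 0, so Q = 775/8.
Back-substituting: q_F = (221 − 775/4)/2 = 109/8, q_Y = (286 − 775/4)/2 = 369/8, q_B = (268 − 775/4)/2 = 297/8.
Total output Q = 109/8 + 369/8 + 297/8 = 775/8.

96.88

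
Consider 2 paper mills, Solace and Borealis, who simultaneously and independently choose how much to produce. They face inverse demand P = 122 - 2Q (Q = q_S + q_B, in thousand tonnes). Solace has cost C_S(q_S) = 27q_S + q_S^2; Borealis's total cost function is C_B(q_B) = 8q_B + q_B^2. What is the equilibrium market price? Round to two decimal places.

Solace's profit: π_S = (122 - 2Q)q_S - (27q_S + q_S²). Setting ∂π_S/∂q_S = 0: 95 - 6q_S - 2(q_B) = 0.
Borealis's first-order condition: 114 - 6q_B - 2(q_S) = 0.
Best responses: q_S = (95 - 2q_B)/6, q_B = (114 - 2q_S)/6.
Solving the pair: q_S = 171/16, q_B = 247/16.
Total output Q = 209/8, so price P = 122 - 2·(209/8) = 279/4.

69.75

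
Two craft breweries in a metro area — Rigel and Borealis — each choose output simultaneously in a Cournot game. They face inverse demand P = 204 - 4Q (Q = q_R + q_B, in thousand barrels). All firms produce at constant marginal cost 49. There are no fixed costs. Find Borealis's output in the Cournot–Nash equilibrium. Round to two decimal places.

12.92

A representative firm's profit is π_i = q_i(204 - 4Q) - 49q_i.
First-order condition (treating rivals' output as given): 155 - 8q_i - 4q_j = 0.
With identical firms every q_j equals q_i, so q_j = q_i and 155 = 12q_i, giving q_i = 155/12.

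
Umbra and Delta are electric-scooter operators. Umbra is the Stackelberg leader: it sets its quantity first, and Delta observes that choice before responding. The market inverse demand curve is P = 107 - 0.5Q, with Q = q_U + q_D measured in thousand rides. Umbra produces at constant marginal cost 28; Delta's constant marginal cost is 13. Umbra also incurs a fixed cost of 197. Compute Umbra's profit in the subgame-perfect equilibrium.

827

Solve by backward induction. Given q_U, the follower Delta maximises π_D = (107 - (1/2)q_U - (1/2)q_D)q_D - 13q_D.
Follower FOC: 94 - (1/2)q_U - q_D = 0, so q_D(q_U) = (94 - (1/2)q_U).
The leader anticipates this reaction. Substituting into P = 107 - 0.5Q gives P = 60 - (1/4)q_U, so π_U = (60 - (1/4)q_U)q_U - 28q_U.
Maximising: ∂π_U/∂q_U = 32 - (1/2)q_U = 0, giving q_U = 64.
Then q_D = (94 - (1/2)·64) = 62.
Price P = 107 - (1/2)·126 = 44.
Umbra's profit: (44 - 28)·64 - 197 = 827.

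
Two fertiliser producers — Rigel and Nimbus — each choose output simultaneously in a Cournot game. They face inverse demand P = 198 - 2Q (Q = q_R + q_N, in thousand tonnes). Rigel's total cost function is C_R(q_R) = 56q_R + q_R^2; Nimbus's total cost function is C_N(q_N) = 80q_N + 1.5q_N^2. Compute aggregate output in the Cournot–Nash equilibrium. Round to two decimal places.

Rigel's profit: π_R = (198 - 2Q)q_R - (56q_R + q_R²). Setting ∂π_R/∂q_R = 0: 142 - 6q_R - 2(q_N) = 0.
Nimbus's first-order condition: 118 - 7q_N - 2(q_R) = 0.
Rearranging gives the reaction functions q_R = (142 - 2q_N)/6 and q_N = (118 - 2q_R)/7.
Solving the pair: q_R = 379/19, q_N = 212/19.
Total output Q = 379/19 + 212/19 = 591/19.

31.11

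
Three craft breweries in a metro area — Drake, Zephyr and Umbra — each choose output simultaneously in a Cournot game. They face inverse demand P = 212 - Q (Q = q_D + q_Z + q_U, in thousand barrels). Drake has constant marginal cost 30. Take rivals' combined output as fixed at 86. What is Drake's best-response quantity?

With rivals' combined output fixed at 86, Drake's profit is π_D = (212 - 86 - q_D)q_D - (30q_D) = (126 - q_D)q_D - (30q_D).
∂π_D/∂q_D = 96 - 2q_D = 0, so q_D = 48.

48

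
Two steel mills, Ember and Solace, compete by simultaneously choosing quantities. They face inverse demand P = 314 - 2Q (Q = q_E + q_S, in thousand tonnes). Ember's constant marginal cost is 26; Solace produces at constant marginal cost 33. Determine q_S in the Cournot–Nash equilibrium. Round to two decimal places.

Ember's profit: π_E = (314 - 2Q)q_E - (26q_E). Setting ∂π_E/∂q_E = 0: 288 - 4q_E - 2(q_S) = 0.
Solace's first-order condition: 281 - 4q_S - 2(q_E) = 0.
So q_E = (288 - 2q_S)/4 and q_S = (281 - 2q_E)/4.
Substituting one into the other gives q_E = 295/6 and q_S = 137/3.

45.67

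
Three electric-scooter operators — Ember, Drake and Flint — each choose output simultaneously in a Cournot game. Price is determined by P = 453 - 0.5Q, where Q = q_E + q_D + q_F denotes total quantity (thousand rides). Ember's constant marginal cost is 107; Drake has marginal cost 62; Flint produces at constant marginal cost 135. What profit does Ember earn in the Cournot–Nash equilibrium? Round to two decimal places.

13530.13

Ember's profit: π_E = (453 - 0.5Q)q_E - (107q_E). Setting ∂π_E/∂q_E = 0: 346 - q_E - (1/2)(q_D + q_F) = 0.
Drake's first-order condition: 391 - q_D - (1/2)(q_E + q_F) = 0.
Flint's profit: π_F = (453 - 0.5Q)q_F - (135q_F). Setting ∂π_F/∂q_F = 0: 318 - q_F - (1/2)(q_E + q_D) = 0.
Adding the 3 first-order conditions: 1055 − 2Q = 0, so Q = 1055/2.
Back-substituting: q_E = (346 − 1055/4)/(1/2) = 329/2, q_D = (391 − 1055/4)/(1/2) = 509/2, q_F = (318 − 1055/4)/(1/2) = 217/2.
Price P = 453 - (1/2)·(1055/2) = 757/4.
Ember's profit: (757/4 - 107)·(329/2) = 13530.1250.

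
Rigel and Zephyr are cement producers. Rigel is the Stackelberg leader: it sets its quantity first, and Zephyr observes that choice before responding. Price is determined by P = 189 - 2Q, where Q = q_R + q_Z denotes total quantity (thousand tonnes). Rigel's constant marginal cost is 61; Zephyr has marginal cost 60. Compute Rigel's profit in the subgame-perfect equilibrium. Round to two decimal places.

The follower Zephyr best-responds to any q_R: π_Z = (189 - 2Q)q_Z - 60q_Z.
Setting the follower's marginal profit to zero, 129 - 2q_R - 4q_Z = 0, i.e. q_Z = (129 - 2q_R)/4.
The leader anticipates this reaction. Substituting into P = 189 - 2Q gives P = 249/2 - q_R, so π_R = (249/2 - q_R)q_R - 61q_R.
Maximising: ∂π_R/∂q_R = 127/2 - 2q_R = 0, giving q_R = 127/4.
Then q_Z = (129 - 2·(127/4))/4 = 131/8.
Price P = 189 - 2·(385/8) = 371/4.
Rigel's profit: (371/4 - 61)·(127/4) = 1008.0625.

1008.06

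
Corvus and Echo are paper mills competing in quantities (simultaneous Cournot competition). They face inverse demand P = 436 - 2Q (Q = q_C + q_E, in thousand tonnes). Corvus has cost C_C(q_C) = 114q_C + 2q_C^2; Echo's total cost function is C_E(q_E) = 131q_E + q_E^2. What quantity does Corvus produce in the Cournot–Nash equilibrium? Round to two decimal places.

Corvus's profit: π_C = (436 - 2Q)q_C - (114q_C + 2q_C²). Setting ∂π_C/∂q_C = 0: 322 - 8q_C - 2(q_E) = 0.
Echo's first-order condition: 305 - 6q_E - 2(q_C) = 0.
So q_C = (322 - 2q_E)/8 and q_E = (305 - 2q_C)/6.
Substituting one into the other gives q_C = 661/22 and q_E = 449/11.

30.05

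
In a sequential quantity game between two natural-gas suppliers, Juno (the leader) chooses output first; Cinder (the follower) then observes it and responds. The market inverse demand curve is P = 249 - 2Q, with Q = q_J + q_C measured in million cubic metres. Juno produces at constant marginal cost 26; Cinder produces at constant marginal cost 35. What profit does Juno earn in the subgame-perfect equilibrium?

Solve by backward induction. Given q_J, the follower Cinder maximises π_C = (249 - 2q_J - 2q_C)q_C - 35q_C.
Follower FOC: 214 - 2q_J - 4q_C = 0, so q_C(q_J) = (214 - 2q_J)/4.
The leader anticipates this reaction. Substituting into P = 249 - 2Q gives P = 142 - q_J, so π_J = (142 - q_J)q_J - 26q_J.
The leader's first-order condition 116 - 2q_J = 0 yields q_J = 58.
Then q_C = (214 - 2·58)/4 = 49/2.
Price P = 249 - 2·(165/2) = 84.
Juno's profit: (84 - 26)·58 = 3364.

3364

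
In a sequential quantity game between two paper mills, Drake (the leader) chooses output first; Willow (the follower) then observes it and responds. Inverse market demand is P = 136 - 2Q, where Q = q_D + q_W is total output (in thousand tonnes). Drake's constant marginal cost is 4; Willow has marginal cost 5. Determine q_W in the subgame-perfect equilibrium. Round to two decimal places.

Solve by backward induction. Given q_D, the follower Willow maximises π_W = (136 - 2q_D - 2q_W)q_W - 5q_W.
Setting the follower's marginal profit to zero, 131 - 2q_D - 4q_W = 0, i.e. q_W = (131 - 2q_D)/4.
Drake substitutes q_W(q_D) into its own profit: π_D = q_D(136 - 2q_D - (131 - 2q_D)/2) - 4q_D = (141/2 - q_D)q_D - 4q_D.
Maximising: ∂π_D/∂q_D = 133/2 - 2q_D = 0, giving q_D = 133/4.
Then q_W = (131 - 2·(133/4))/4 = 129/8.

16.13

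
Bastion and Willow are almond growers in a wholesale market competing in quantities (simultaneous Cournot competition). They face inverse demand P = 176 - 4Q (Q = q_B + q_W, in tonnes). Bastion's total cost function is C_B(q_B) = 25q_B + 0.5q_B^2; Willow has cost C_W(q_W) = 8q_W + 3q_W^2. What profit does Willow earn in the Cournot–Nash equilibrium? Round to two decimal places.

Bastion's profit: π_B = (176 - 4Q)q_B - (25q_B + (1/2)q_B²). Setting ∂π_B/∂q_B = 0: 151 - 9q_B - 4(q_W) = 0.
Willow's profit: π_W = (176 - 4Q)q_W - (8q_W + 3q_W²). Setting ∂π_W/∂q_W = 0: 168 - 14q_W - 4(q_B) = 0.
So q_B = (151 - 4q_W)/9 and q_W = (168 - 4q_B)/14.
Substituting one into the other gives q_B = 721/55 and q_W = 454/55.
Price P = 176 - 4·(235/11) = 996/11.
Willow's profit: (996/11)·(454/55) - 8·(454/55) - 3(454/55)² = 476.9626.

476.96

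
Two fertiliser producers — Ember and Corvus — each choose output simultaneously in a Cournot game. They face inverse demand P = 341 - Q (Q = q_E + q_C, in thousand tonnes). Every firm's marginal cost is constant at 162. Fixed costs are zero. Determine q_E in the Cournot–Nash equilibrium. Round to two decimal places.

A representative firm's profit is π_i = q_i(341 - Q) - 162q_i.
Setting ∂π_i/∂q_i = 0 with rivals' quantities fixed: 179 - 2q_i - q_j = 0.
By symmetry each firm produces the same amount; substituting q_j = q_i yields q_i = 179/3.

59.67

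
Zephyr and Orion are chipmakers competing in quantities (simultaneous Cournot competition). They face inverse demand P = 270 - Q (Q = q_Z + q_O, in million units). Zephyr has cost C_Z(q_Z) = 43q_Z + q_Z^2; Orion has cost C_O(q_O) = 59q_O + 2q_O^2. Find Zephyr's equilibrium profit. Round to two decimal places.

Zephyr's profit: π_Z = (270 - Q)q_Z - (43q_Z + q_Z²). Setting ∂π_Z/∂q_Z = 0: 227 - 4q_Z - (q_O) = 0.
Orion's first-order condition: 211 - 6q_O - (q_Z) = 0.
Rearranging gives the reaction functions q_Z = (227 - q_O)/4 and q_O = (211 - q_Z)/6.
Substituting one into the other gives q_Z = 1151/23 and q_O = 617/23.
Price P = 270 - 1768/23 = 193.1304.
Zephyr's profit: 193.1304·(1151/23) - 43·(1151/23) - (1151/23)² = 5008.6994.

5008.70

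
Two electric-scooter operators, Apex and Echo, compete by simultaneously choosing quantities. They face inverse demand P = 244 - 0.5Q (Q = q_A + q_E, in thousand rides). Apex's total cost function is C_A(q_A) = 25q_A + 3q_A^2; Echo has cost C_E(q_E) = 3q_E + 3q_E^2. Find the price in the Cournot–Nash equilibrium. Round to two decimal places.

Apex's profit: π_A = (244 - 0.5Q)q_A - (25q_A + 3q_A²). Setting ∂π_A/∂q_A = 0: 219 - 7q_A - (1/2)(q_E) = 0.
Echo's profit: π_E = (244 - 0.5Q)q_E - (3q_E + 3q_E²). Setting ∂π_E/∂q_E = 0: 241 - 7q_E - (1/2)(q_A) = 0.
Rearranging gives the reaction functions q_A = (219 - (1/2)q_E)/7 and q_E = (241 - (1/2)q_A)/7.
Substituting one into the other gives q_A = 1130/39 and q_E = 1262/39.
Total output Q = 184/3, so price P = 244 - (1/2)·(184/3) = 640/3.

213.33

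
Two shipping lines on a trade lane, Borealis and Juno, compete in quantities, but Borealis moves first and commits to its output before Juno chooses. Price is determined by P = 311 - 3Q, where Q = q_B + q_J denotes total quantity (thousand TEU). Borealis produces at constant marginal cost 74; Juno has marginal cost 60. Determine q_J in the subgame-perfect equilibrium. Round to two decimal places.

The follower Juno best-responds to any q_B: π_J = (311 - 3Q)q_J - 60q_J.
Follower FOC: 251 - 3q_B - 6q_J = 0, so q_J(q_B) = (251 - 3q_B)/6.
The leader anticipates this reaction. Substituting into P = 311 - 3Q gives P = 371/2 - (3/2)q_B, so π_B = (371/2 - (3/2)q_B)q_B - 74q_B.
Maximising: ∂π_B/∂q_B = 223/2 - 3q_B = 0, giving q_B = 223/6.
Then q_J = (251 - 3·(223/6))/6 = 93/4.

23.25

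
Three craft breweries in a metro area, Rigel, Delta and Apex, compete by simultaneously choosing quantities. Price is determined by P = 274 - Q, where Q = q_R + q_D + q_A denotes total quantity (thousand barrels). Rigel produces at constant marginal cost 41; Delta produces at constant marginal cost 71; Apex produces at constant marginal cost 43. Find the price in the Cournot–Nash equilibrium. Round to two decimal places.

107.25

Rigel's profit: π_R = (274 - Q)q_R - (41q_R). Setting ∂π_R/∂q_R = 0: 233 - 2q_R - (q_D + q_A) = 0.
Delta's first-order condition: 203 - 2q_D - (q_R + q_A) = 0.
Apex's first-order condition: 231 - 2q_A - (q_R + q_D) = 0.
Summing all 3 equations gives 667 − 4Q = 0, hence Q = 667/4.
Back-substituting: q_R = (233 − 667/4) = 265/4, q_D = (203 − 667/4) = 145/4, q_A = (231 − 667/4) = 257/4.
Total output Q = 667/4, so price P = 274 - 667/4 = 429/4.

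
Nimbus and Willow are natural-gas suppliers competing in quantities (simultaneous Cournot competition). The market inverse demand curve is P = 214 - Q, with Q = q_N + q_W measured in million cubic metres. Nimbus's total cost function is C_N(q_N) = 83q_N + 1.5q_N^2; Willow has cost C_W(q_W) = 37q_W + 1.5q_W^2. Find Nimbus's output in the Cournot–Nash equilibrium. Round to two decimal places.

Nimbus's profit: π_N = (214 - Q)q_N - (83q_N + (3/2)q_N²). Setting ∂π_N/∂q_N = 0: 131 - 5q_N - (q_W) = 0.
Willow's first-order condition: 177 - 5q_W - (q_N) = 0.
So q_N = (131 - q_W)/5 and q_W = (177 - q_N)/5.
Solving the pair: q_N = 239/12, q_W = 377/12.

19.92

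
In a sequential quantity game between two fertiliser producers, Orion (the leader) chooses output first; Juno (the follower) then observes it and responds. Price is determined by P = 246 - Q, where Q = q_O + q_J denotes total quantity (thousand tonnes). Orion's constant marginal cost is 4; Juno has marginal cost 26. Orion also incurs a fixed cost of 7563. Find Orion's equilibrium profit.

1149

Solve by backward induction. Given q_O, the follower Juno maximises π_J = (246 - q_O - q_J)q_J - 26q_J.
Setting the follower's marginal profit to zero, 220 - q_O - 2q_J = 0, i.e. q_J = (220 - q_O)/2.
Orion substitutes q_J(q_O) into its own profit: π_O = q_O(246 - q_O - (220 - q_O)/2) - 4q_O = (136 - (1/2)q_O)q_O - 4q_O.
Maximising: ∂π_O/∂q_O = 132 - q_O = 0, giving q_O = 132.
Then q_J = (220 - 132)/2 = 44.
Price P = 246 - 176 = 70.
Orion's profit: (70 - 4)·132 - 7563 = 1149.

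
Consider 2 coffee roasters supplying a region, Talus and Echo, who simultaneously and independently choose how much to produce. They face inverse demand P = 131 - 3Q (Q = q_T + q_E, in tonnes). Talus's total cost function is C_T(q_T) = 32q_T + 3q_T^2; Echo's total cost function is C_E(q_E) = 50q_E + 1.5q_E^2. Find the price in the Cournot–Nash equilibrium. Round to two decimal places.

Talus's profit: π_T = (131 - 3Q)q_T - (32q_T + 3q_T²). Setting ∂π_T/∂q_T = 0: 99 - 12q_T - 3(q_E) = 0.
Echo's first-order condition: 81 - 9q_E - 3(q_T) = 0.
Best responses: q_T = (99 - 3q_E)/12, q_E = (81 - 3q_T)/9.
Solving the pair: q_T = 72/11, q_E = 75/11.
Total output Q = 147/11, so price P = 131 - 3·(147/11) = 1000/11.

90.91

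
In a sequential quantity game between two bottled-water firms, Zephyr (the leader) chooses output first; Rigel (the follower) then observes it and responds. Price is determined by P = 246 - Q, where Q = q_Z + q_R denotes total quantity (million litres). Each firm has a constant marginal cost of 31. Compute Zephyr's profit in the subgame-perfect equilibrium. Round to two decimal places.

5778.13

The follower Rigel best-responds to any q_Z: π_R = (246 - Q)q_R - 31q_R.
∂π_R/∂q_R = 215 - q_Z - 2q_R = 0 gives the reaction function q_R = (215 - q_Z)/2.
Zephyr substitutes q_R(q_Z) into its own profit: π_Z = q_Z(246 - q_Z - (215 - q_Z)/2) - 31q_Z = (277/2 - (1/2)q_Z)q_Z - 31q_Z.
The leader's first-order condition 215/2 - q_Z = 0 yields q_Z = 215/2.
Then q_R = (215 - 215/2)/2 = 215/4.
Price P = 246 - 645/4 = 339/4.
Zephyr's profit: (339/4 - 31)·(215/2) = 5778.1250.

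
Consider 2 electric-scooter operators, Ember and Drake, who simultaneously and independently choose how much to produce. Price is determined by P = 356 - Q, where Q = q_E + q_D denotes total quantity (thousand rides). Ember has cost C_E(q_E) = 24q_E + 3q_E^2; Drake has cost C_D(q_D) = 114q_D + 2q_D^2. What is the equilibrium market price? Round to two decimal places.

Ember's profit: π_E = (356 - Q)q_E - (24q_E + 3q_E²). Setting ∂π_E/∂q_E = 0: 332 - 8q_E - (q_D) = 0.
Drake's first-order condition: 242 - 6q_D - (q_E) = 0.
Rearranging gives the reaction functions q_E = (332 - q_D)/8 and q_D = (242 - q_E)/6.
Solving the pair: q_E = 1750/47, q_D = 1604/47.
Total output Q = 71.3617, so price P = 356 - 71.3617 = 284.6383.

284.64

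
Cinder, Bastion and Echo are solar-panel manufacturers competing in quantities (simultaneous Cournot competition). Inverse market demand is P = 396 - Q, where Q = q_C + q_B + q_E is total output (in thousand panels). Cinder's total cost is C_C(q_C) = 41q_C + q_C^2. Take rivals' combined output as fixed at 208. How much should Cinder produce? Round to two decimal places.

With rivals' combined output fixed at 208, Cinder's profit is π_C = (396 - 208 - q_C)q_C - (41q_C + q_C²) = (188 - q_C)q_C - (41q_C + q_C²).
∂π_C/∂q_C = 147 - 4q_C = 0, so q_C = 147/4.

36.75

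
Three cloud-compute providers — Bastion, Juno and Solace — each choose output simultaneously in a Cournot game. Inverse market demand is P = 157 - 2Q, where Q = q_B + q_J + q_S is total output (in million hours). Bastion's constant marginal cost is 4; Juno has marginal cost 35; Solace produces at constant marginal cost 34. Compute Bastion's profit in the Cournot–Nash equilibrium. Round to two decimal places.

Bastion's profit: π_B = (157 - 2Q)q_B - (4q_B). Setting ∂π_B/∂q_B = 0: 153 - 4q_B - 2(q_J + q_S) = 0.
Juno's profit: π_J = (157 - 2Q)q_J - (35q_J). Setting ∂π_J/∂q_J = 0: 122 - 4q_J - 2(q_B + q_S) = 0.
Solace's profit: π_S = (157 - 2Q)q_S - (34q_S). Setting ∂π_S/∂q_S = 0: 123 - 4q_S - 2(q_B + q_J) = 0.
Summing all 3 equations gives 398 − 8Q = 0, hence Q = 199/4.
Back-substituting: q_B = (153 − 199/2)/2 = 107/4, q_J = (122 − 199/2)/2 = 45/4, q_S = (123 − 199/2)/2 = 47/4.
Price P = 157 - 2·(199/4) = 115/2.
Bastion's profit: (115/2 - 4)·(107/4) = 1431.1250.

1431.13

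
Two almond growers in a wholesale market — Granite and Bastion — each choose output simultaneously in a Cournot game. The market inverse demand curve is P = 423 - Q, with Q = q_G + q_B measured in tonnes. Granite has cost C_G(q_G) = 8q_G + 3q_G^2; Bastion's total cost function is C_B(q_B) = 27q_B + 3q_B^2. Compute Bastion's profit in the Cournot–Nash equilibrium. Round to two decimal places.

Granite's profit: π_G = (423 - Q)q_G - (8q_G + 3q_G²). Setting ∂π_G/∂q_G = 0: 415 - 8q_G - (q_B) = 0.
Bastion's profit: π_B = (423 - Q)q_B - (27q_B + 3q_B²). Setting ∂π_B/∂q_B = 0: 396 - 8q_B - (q_G) = 0.
So q_G = (415 - q_B)/8 and q_B = (396 - q_G)/8.
Substituting one into the other gives q_G = 46.4127 and q_B = 43.6984.
Price P = 423 - 811/9 = 332.8889.
Bastion's profit: 332.8889·43.6984 - 27·43.6984 - 3·43.6984² = 7638.2051.

7638.21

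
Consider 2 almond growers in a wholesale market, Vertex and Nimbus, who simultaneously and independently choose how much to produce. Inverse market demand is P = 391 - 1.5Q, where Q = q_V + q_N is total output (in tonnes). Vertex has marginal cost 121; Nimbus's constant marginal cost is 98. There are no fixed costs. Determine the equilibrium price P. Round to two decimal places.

203.33

Vertex's profit: π_V = (391 - 1.5Q)q_V - (121q_V). Setting ∂π_V/∂q_V = 0: 270 - 3q_V - (3/2)(q_N) = 0.
Nimbus's first-order condition: 293 - 3q_N - (3/2)(q_V) = 0.
So q_V = (270 - (3/2)q_N)/3 and q_N = (293 - (3/2)q_V)/3.
Solving the pair: q_V = 494/9, q_N = 632/9.
Total output Q = 1126/9, so price P = 391 - (3/2)·(1126/9) = 610/3.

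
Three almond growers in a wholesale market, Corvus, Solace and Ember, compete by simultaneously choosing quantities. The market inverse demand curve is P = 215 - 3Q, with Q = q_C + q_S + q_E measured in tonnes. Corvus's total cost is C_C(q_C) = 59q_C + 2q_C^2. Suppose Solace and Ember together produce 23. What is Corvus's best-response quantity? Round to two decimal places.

With rivals' combined output fixed at 23, Corvus's profit is π_C = (215 - 3·23 - 3q_C)q_C - (59q_C + 2q_C²) = (146 - 3q_C)q_C - (59q_C + 2q_C²).
∂π_C/∂q_C = 87 - 10q_C = 0, so q_C = 87/10.

8.70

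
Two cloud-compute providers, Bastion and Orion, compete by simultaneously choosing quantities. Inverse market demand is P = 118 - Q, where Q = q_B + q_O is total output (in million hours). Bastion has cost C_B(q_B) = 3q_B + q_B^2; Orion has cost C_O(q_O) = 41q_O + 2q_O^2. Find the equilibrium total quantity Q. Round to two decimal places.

35.04

Bastion's profit: π_B = (118 - Q)q_B - (3q_B + q_B²). Setting ∂π_B/∂q_B = 0: 115 - 4q_B - (q_O) = 0.
Orion's profit: π_O = (118 - Q)q_O - (41q_O + 2q_O²). Setting ∂π_O/∂q_O = 0: 77 - 6q_O - (q_B) = 0.
So q_B = (115 - q_O)/4 and q_O = (77 - q_B)/6.
Substituting one into the other gives q_B = 613/23 and q_O = 193/23.
Total output Q = 613/23 + 193/23 = 806/23.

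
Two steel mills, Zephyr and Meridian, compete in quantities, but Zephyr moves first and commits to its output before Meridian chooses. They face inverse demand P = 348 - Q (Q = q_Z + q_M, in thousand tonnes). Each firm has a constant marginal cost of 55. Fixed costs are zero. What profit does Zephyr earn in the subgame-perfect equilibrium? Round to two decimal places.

Solve by backward induction. Given q_Z, the follower Meridian maximises π_M = (348 - q_Z - q_M)q_M - 55q_M.
Follower FOC: 293 - q_Z - 2q_M = 0, so q_M(q_Z) = (293 - q_Z)/2.
The leader anticipates this reaction. Substituting into P = 348 - Q gives P = 403/2 - (1/2)q_Z, so π_Z = (403/2 - (1/2)q_Z)q_Z - 55q_Z.
Maximising: ∂π_Z/∂q_Z = 293/2 - q_Z = 0, giving q_Z = 293/2.
Then q_M = (293 - 293/2)/2 = 293/4.
Price P = 348 - 879/4 = 513/4.
Zephyr's profit: (513/4 - 55)·(293/2) = 10731.1250.

10731.13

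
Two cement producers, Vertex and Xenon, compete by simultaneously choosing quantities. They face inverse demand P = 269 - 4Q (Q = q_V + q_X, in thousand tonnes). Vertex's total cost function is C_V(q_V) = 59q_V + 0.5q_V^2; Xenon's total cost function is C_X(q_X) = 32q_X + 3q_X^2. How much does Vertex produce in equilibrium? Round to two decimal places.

18.11

Vertex's profit: π_V = (269 - 4Q)q_V - (59q_V + (1/2)q_V²). Setting ∂π_V/∂q_V = 0: 210 - 9q_V - 4(q_X) = 0.
Xenon's profit: π_X = (269 - 4Q)q_X - (32q_X + 3q_X²). Setting ∂π_X/∂q_X = 0: 237 - 14q_X - 4(q_V) = 0.
So q_V = (210 - 4q_X)/9 and q_X = (237 - 4q_V)/14.
Substituting one into the other gives q_V = 996/55 and q_X = 1293/110.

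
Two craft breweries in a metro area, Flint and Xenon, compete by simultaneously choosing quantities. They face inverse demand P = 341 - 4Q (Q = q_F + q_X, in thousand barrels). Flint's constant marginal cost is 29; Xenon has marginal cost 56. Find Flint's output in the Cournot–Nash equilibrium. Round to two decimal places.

Flint's profit: π_F = (341 - 4Q)q_F - (29q_F). Setting ∂π_F/∂q_F = 0: 312 - 8q_F - 4(q_X) = 0.
Xenon's first-order condition: 285 - 8q_X - 4(q_F) = 0.
Rearranging gives the reaction functions q_F = (312 - 4q_X)/8 and q_X = (285 - 4q_F)/8.
Solving the pair: q_F = 113/4, q_X = 43/2.

28.25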